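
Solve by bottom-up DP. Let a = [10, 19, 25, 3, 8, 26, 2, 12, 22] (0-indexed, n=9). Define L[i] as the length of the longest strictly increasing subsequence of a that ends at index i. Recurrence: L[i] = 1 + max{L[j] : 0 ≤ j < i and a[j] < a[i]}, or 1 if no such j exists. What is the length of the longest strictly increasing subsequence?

   i    0    1    2    3    4    5    6    7    8
a[i]   10   19   25    3    8   26    2   12   22
L[i]    1    2    3    1    2    4    1    3    4

4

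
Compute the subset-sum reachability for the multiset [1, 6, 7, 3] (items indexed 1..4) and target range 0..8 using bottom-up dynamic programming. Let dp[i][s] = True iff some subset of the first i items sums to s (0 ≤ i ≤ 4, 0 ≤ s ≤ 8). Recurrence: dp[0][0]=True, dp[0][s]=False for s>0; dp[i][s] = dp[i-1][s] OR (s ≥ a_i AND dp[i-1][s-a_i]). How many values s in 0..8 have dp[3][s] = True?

i\s   0   1   2   3   4   5   6   7   8
  0   T   F   F   F   F   F   F   F   F
  1   T   T   F   F   F   F   F   F   F
  2   T   T   F   F   F   F   T   T   F
  3   T   T   F   F   F   F   T   T   T
  4   T   T   F   T   T   F   T   T   T

5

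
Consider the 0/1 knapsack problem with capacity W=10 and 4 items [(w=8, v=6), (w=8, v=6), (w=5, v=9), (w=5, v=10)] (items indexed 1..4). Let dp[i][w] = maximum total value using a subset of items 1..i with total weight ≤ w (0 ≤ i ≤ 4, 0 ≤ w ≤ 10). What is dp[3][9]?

i\w   0   1   2   3   4   5   6   7   8   9  10
  0   0   0   0   0   0   0   0   0   0   0   0
  1   0   0   0   0   0   0   0   0   6   6   6
  2   0   0   0   0   0   0   0   0   6   6   6
  3   0   0   0   0   0   9   9   9   9   9   9
  4   0   0   0   0   0  10  10  10  10  10  19

9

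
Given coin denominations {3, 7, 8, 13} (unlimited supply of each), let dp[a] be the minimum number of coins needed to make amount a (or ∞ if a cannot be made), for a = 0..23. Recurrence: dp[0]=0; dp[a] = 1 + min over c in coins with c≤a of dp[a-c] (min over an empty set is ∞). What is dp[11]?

 a  0  1  2  3  4  5  6  7  8  9 10 11 12 13 14 15 16 17 18 19 20 21 22 23
dp  0  -  -  1  -  -  2  1  1  3  2  2  4  1  2  2  2  3  3  3  2  2  3  3
(- denotes ∞ / unreachable)

2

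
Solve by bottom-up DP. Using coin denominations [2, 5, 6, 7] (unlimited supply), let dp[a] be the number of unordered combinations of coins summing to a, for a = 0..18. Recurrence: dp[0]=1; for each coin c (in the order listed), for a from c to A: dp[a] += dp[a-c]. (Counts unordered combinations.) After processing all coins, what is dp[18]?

9

after  coin     0     1     2     3     4     5     6     7     8     9    10    11    12    13    14    15    16    17    18
          2     1     0     1     0     1     0     1     0     1     0     1     0     1     0     1     0     1     0     1
          5     1     0     1     0     1     1     1     1     1     1     2     1     2     1     2     2     2     2     2
          6     1     0     1     0     1     1     2     1     2     1     3     2     4     2     4     3     5     4     6
          7     1     0     1     0     1     1     2     2     2     2     3     3     5     4     6     5     7     7     9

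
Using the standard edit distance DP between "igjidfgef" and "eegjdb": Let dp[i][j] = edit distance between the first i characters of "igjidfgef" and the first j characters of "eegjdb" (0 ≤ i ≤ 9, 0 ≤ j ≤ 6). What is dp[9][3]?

   ''  e  e  g  j  d  b
''  0  1  2  3  4  5  6
 i  1  1  2  3  4  5  6
 g  2  2  2  2  3  4  5
 j  3  3  3  3  2  3  4
 i  4  4  4  4  3  3  4
 d  5  5  5  5  4  3  4
 f  6  6  6  6  5  4  4
 g  7  7  7  6  6  5  5
 e  8  7  7  7  7  6  6
 f  9  8  8  8  8  7  7

8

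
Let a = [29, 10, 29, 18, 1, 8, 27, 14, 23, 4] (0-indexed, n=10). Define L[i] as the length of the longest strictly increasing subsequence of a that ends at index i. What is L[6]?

   i    0    1    2    3    4    5    6    7    8    9
a[i]   29   10   29   18    1    8   27   14   23    4
L[i]    1    1    2    2    1    2    3    3    4    2

3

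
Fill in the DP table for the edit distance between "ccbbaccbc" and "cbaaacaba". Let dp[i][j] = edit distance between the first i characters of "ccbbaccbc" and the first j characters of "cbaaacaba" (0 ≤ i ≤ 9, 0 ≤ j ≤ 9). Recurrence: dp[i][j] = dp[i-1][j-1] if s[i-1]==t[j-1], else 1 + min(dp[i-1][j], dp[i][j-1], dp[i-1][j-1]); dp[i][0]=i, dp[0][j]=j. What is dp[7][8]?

   ''  c  b  a  a  a  c  a  b  a
''  0  1  2  3  4  5  6  7  8  9
 c  1  0  1  2  3  4  5  6  7  8
 c  2  1  1  2  3  4  4  5  6  7
 b  3  2  1  2  3  4  5  5  5  6
 b  4  3  2  2  3  4  5  6  5  6
 a  5  4  3  2  2  3  4  5  6  5
 c  6  5  4  3  3  3  3  4  5  6
 c  7  6  5  4  4  4  3  4  5  6
 b  8  7  6  5  5  5  4  4  4  5
 c  9  8  7  6  6  6  5  5  5  5

5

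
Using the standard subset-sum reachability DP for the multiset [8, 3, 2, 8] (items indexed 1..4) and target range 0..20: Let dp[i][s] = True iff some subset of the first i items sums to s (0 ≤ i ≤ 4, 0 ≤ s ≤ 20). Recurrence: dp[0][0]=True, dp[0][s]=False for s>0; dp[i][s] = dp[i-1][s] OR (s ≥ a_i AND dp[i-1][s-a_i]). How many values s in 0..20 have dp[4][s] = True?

11

i\s   0   1   2   3   4   5   6   7   8   9  10  11  12  13  14  15  16  17  18  19  20
  0   T   F   F   F   F   F   F   F   F   F   F   F   F   F   F   F   F   F   F   F   F
  1   T   F   F   F   F   F   F   F   T   F   F   F   F   F   F   F   F   F   F   F   F
  2   T   F   F   T   F   F   F   F   T   F   F   T   F   F   F   F   F   F   F   F   F
  3   T   F   T   T   F   T   F   F   T   F   T   T   F   T   F   F   F   F   F   F   F
  4   T   F   T   T   F   T   F   F   T   F   T   T   F   T   F   F   T   F   T   T   F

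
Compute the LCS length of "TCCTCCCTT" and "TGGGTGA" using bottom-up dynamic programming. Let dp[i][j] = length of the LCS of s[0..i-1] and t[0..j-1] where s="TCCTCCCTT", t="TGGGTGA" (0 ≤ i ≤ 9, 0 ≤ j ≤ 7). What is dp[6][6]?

2

   ''  T  G  G  G  T  G  A
''  0  0  0  0  0  0  0  0
 T  0  1  1  1  1  1  1  1
 C  0  1  1  1  1  1  1  1
 C  0  1  1  1  1  1  1  1
 T  0  1  1  1  1  2  2  2
 C  0  1  1  1  1  2  2  2
 C  0  1  1  1  1  2  2  2
 C  0  1  1  1  1  2  2  2
 T  0  1  1  1  1  2  2  2
 T  0  1  1  1  1  2  2  2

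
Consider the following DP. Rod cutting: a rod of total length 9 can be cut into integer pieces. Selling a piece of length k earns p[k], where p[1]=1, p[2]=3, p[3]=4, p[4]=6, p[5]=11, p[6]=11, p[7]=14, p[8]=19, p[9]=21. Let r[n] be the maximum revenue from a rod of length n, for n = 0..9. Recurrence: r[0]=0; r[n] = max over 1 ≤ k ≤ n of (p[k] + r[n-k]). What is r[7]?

   n    0    1    2    3    4    5    6    7    8    9
r[n]    0    1    3    4    6   11   12   14   19   21

14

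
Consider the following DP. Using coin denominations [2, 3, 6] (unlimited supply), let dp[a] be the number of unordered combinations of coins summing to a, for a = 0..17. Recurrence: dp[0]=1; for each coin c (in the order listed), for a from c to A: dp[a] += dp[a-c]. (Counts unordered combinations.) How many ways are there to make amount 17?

after  coin     0     1     2     3     4     5     6     7     8     9    10    11    12    13    14    15    16    17
          2     1     0     1     0     1     0     1     0     1     0     1     0     1     0     1     0     1     0
          3     1     0     1     1     1     1     2     1     2     2     2     2     3     2     3     3     3     3
          6     1     0     1     1     1     1     3     1     3     3     3     3     6     3     6     6     6     6

6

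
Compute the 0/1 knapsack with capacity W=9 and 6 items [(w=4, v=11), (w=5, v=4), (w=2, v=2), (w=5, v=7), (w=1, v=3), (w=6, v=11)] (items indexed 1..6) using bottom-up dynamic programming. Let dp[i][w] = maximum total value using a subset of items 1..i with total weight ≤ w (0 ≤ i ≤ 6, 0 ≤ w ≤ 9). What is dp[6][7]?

i\w   0   1   2   3   4   5   6   7   8   9
  0   0   0   0   0   0   0   0   0   0   0
  1   0   0   0   0  11  11  11  11  11  11
  2   0   0   0   0  11  11  11  11  11  15
  3   0   0   2   2  11  11  13  13  13  15
  4   0   0   2   2  11  11  13  13  13  18
  5   0   3   3   5  11  14  14  16  16  18
  6   0   3   3   5  11  14  14  16  16  18

16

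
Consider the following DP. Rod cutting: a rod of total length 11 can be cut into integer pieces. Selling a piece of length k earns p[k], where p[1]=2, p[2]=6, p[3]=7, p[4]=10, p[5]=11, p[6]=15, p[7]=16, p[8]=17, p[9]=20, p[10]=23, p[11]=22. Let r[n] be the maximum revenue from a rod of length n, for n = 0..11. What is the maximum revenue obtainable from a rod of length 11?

   n    0    1    2    3    4    5    6    7    8    9   10   11
r[n]    0    2    6    8   12   14   18   20   24   26   30   32

32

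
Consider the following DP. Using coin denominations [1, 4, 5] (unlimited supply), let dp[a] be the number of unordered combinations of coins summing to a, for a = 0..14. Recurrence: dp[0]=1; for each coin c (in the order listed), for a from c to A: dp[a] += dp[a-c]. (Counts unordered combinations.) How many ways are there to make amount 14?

9

after  coin     0     1     2     3     4     5     6     7     8     9    10    11    12    13    14
          1     1     1     1     1     1     1     1     1     1     1     1     1     1     1     1
          4     1     1     1     1     2     2     2     2     3     3     3     3     4     4     4
          5     1     1     1     1     2     3     3     3     4     5     6     6     7     8     9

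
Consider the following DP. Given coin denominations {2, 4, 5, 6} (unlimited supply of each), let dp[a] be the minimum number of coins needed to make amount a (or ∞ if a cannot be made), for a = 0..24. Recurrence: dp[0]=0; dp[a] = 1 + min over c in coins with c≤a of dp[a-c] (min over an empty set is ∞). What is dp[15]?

 a  0  1  2  3  4  5  6  7  8  9 10 11 12 13 14 15 16 17 18 19 20 21 22 23 24
dp  0  -  1  -  1  1  1  2  2  2  2  2  2  3  3  3  3  3  3  4  4  4  4  4  4
(- denotes ∞ / unreachable)

3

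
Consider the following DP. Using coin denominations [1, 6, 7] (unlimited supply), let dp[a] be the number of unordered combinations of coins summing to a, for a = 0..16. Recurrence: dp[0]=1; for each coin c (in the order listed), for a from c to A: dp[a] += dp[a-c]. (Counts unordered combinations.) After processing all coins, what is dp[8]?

after  coin     0     1     2     3     4     5     6     7     8     9    10    11    12    13    14    15    16
          1     1     1     1     1     1     1     1     1     1     1     1     1     1     1     1     1     1
          6     1     1     1     1     1     1     2     2     2     2     2     2     3     3     3     3     3
          7     1     1     1     1     1     1     2     3     3     3     3     3     4     5     6     6     6

3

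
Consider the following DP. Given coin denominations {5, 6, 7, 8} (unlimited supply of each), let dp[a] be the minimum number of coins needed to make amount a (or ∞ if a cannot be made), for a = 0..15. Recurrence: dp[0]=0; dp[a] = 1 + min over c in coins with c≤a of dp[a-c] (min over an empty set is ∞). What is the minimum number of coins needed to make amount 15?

2

 a  0  1  2  3  4  5  6  7  8  9 10 11 12 13 14 15
dp  0  -  -  -  -  1  1  1  1  -  2  2  2  2  2  2
(- denotes ∞ / unreachable)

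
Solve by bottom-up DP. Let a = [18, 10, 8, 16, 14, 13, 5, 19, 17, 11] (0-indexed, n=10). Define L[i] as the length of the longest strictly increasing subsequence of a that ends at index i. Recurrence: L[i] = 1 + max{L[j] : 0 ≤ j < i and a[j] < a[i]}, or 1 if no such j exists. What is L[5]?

   i    0    1    2    3    4    5    6    7    8    9
a[i]   18   10    8   16   14   13    5   19   17   11
L[i]    1    1    1    2    2    2    1    3    3    2

2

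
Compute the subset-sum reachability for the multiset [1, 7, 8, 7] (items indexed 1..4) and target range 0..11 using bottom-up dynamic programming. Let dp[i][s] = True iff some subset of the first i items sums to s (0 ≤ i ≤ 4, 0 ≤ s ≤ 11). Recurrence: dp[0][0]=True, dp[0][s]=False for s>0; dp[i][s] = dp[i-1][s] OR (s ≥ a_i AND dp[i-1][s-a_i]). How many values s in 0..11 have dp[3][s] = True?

5

i\s   0   1   2   3   4   5   6   7   8   9  10  11
  0   T   F   F   F   F   F   F   F   F   F   F   F
  1   T   T   F   F   F   F   F   F   F   F   F   F
  2   T   T   F   F   F   F   F   T   T   F   F   F
  3   T   T   F   F   F   F   F   T   T   T   F   F
  4   T   T   F   F   F   F   F   T   T   T   F   F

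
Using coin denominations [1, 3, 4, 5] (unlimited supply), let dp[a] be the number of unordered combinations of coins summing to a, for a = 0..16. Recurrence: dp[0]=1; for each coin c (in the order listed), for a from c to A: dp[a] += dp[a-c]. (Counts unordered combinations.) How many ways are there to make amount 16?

after  coin     0     1     2     3     4     5     6     7     8     9    10    11    12    13    14    15    16
          1     1     1     1     1     1     1     1     1     1     1     1     1     1     1     1     1     1
          3     1     1     1     2     2     2     3     3     3     4     4     4     5     5     5     6     6
          4     1     1     1     2     3     3     4     5     6     7     8     9    11    12    13    15    17
          5     1     1     1     2     3     4     5     6     8    10    12    14    17    20    23    27    31

31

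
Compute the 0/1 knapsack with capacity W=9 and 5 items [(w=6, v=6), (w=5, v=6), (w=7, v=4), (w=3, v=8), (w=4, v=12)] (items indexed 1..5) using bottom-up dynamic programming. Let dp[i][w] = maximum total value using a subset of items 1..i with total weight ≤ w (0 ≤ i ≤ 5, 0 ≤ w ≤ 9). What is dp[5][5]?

12

i\w   0   1   2   3   4   5   6   7   8   9
  0   0   0   0   0   0   0   0   0   0   0
  1   0   0   0   0   0   0   6   6   6   6
  2   0   0   0   0   0   6   6   6   6   6
  3   0   0   0   0   0   6   6   6   6   6
  4   0   0   0   8   8   8   8   8  14  14
  5   0   0   0   8  12  12  12  20  20  20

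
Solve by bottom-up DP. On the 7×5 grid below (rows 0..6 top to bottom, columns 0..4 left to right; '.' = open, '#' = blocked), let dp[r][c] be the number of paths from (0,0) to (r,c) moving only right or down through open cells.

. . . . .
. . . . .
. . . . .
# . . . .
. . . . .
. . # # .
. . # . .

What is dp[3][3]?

19

r\c   0   1   2   3   4
  0   1   1   1   1   1
  1   1   2   3   4   5
  2   1   3   6  10  15
  3   0   3   9  19  34
  4   0   3  12  31  65
  5   0   3   0   0  65
  6   0   3   0   0  65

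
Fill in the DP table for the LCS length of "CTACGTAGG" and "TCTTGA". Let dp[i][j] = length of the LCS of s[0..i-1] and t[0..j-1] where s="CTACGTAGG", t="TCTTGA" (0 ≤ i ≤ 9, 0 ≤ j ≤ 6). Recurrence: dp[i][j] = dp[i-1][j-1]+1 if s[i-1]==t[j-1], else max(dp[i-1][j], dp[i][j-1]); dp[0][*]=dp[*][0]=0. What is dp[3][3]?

   ''  T  C  T  T  G  A
''  0  0  0  0  0  0  0
 C  0  0  1  1  1  1  1
 T  0  1  1  2  2  2  2
 A  0  1  1  2  2  2  3
 C  0  1  2  2  2  2  3
 G  0  1  2  2  2  3  3
 T  0  1  2  3  3  3  3
 A  0  1  2  3  3  3  4
 G  0  1  2  3  3  4  4
 G  0  1  2  3  3  4  4

2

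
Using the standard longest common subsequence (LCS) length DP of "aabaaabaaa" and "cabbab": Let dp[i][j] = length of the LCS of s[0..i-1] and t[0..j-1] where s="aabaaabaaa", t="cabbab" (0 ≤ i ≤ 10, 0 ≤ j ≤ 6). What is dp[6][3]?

2

   ''  c  a  b  b  a  b
''  0  0  0  0  0  0  0
 a  0  0  1  1  1  1  1
 a  0  0  1  1  1  2  2
 b  0  0  1  2  2  2  3
 a  0  0  1  2  2  3  3
 a  0  0  1  2  2  3  3
 a  0  0  1  2  2  3  3
 b  0  0  1  2  3  3  4
 a  0  0  1  2  3  4  4
 a  0  0  1  2  3  4  4
 a  0  0  1  2  3  4  4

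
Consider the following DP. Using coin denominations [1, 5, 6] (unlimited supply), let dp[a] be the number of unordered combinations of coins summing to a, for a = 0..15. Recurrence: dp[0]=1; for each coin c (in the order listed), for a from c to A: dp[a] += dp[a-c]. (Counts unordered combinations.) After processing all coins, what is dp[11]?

after  coin     0     1     2     3     4     5     6     7     8     9    10    11    12    13    14    15
          1     1     1     1     1     1     1     1     1     1     1     1     1     1     1     1     1
          5     1     1     1     1     1     2     2     2     2     2     3     3     3     3     3     4
          6     1     1     1     1     1     2     3     3     3     3     4     5     6     6     6     7

5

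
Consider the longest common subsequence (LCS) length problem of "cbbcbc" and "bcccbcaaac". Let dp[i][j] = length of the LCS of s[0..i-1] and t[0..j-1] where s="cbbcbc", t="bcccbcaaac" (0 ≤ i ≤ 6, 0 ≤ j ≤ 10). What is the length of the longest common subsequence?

   ''  b  c  c  c  b  c  a  a  a  c
''  0  0  0  0  0  0  0  0  0  0  0
 c  0  0  1  1  1  1  1  1  1  1  1
 b  0  1  1  1  1  2  2  2  2  2  2
 b  0  1  1  1  1  2  2  2  2  2  2
 c  0  1  2  2  2  2  3  3  3  3  3
 b  0  1  2  2  2  3  3  3  3  3  3
 c  0  1  2  3  3  3  4  4  4  4  4

4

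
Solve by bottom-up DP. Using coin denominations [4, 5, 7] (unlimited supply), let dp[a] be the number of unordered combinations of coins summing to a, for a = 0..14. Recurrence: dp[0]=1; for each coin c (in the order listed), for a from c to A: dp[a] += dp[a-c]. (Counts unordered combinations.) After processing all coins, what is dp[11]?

after  coin     0     1     2     3     4     5     6     7     8     9    10    11    12    13    14
          4     1     0     0     0     1     0     0     0     1     0     0     0     1     0     0
          5     1     0     0     0     1     1     0     0     1     1     1     0     1     1     1
          7     1     0     0     0     1     1     0     1     1     1     1     1     2     1     2

1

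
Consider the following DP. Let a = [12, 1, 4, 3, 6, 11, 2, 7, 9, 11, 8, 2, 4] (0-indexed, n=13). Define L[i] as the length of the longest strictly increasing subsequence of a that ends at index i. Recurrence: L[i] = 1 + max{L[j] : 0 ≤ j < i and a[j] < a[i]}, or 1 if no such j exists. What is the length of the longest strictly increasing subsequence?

   i    0    1    2    3    4    5    6    7    8    9   10   11   12
a[i]   12    1    4    3    6   11    2    7    9   11    8    2    4
L[i]    1    1    2    2    3    4    2    4    5    6    5    2    3

6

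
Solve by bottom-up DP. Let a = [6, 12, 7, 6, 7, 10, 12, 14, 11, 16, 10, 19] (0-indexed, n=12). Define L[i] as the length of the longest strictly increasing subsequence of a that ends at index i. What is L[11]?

   i    0    1    2    3    4    5    6    7    8    9   10   11
a[i]    6   12    7    6    7   10   12   14   11   16   10   19
L[i]    1    2    2    1    2    3    4    5    4    6    3    7

7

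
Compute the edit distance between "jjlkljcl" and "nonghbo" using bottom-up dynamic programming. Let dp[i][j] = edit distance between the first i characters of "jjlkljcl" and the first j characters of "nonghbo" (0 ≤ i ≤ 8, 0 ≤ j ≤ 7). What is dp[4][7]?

   ''  n  o  n  g  h  b  o
''  0  1  2  3  4  5  6  7
 j  1  1  2  3  4  5  6  7
 j  2  2  2  3  4  5  6  7
 l  3  3  3  3  4  5  6  7
 k  4  4  4  4  4  5  6  7
 l  5  5  5  5  5  5  6  7
 j  6  6  6  6  6  6  6  7
 c  7  7  7  7  7  7  7  7
 l  8  8  8  8  8  8  8  8

7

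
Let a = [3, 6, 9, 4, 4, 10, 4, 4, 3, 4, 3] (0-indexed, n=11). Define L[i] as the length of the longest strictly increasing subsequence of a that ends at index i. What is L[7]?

2

   i    0    1    2    3    4    5    6    7    8    9   10
a[i]    3    6    9    4    4   10    4    4    3    4    3
L[i]    1    2    3    2    2    4    2    2    1    2    1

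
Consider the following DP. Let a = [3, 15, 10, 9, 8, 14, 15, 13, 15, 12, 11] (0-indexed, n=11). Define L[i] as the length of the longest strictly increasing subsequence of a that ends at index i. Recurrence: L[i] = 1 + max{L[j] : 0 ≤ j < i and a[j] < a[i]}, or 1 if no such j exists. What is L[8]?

   i    0    1    2    3    4    5    6    7    8    9   10
a[i]    3   15   10    9    8   14   15   13   15   12   11
L[i]    1    2    2    2    2    3    4    3    4    3    3

4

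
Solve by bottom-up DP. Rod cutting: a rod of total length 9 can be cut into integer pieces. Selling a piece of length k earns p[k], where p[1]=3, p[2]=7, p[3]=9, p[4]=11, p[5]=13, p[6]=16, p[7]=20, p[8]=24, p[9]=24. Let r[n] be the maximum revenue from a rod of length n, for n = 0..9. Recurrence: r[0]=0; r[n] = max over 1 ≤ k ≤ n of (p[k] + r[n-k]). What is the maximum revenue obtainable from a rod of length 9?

31

   n    0    1    2    3    4    5    6    7    8    9
r[n]    0    3    7   10   14   17   21   24   28   31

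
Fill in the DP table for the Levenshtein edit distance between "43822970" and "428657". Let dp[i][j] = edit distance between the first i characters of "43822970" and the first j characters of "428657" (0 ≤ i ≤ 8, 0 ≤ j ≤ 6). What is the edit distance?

5

   ''  4  2  8  6  5  7
''  0  1  2  3  4  5  6
 4  1  0  1  2  3  4  5
 3  2  1  1  2  3  4  5
 8  3  2  2  1  2  3  4
 2  4  3  2  2  2  3  4
 2  5  4  3  3  3  3  4
 9  6  5  4  4  4  4  4
 7  7  6  5  5  5  5  4
 0  8  7  6  6  6  6  5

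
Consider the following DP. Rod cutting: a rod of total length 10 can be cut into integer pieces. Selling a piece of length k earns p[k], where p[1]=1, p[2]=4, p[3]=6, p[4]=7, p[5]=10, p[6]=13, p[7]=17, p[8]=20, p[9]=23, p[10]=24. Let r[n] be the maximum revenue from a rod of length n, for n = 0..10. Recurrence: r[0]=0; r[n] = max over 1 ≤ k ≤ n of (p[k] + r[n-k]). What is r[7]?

17

   n    0    1    2    3    4    5    6    7    8    9   10
r[n]    0    1    4    6    8   10   13   17   20   23   24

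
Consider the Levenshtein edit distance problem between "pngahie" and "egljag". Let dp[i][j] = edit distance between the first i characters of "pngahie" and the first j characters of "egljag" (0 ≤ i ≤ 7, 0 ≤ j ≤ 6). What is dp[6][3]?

   ''  e  g  l  j  a  g
''  0  1  2  3  4  5  6
 p  1  1  2  3  4  5  6
 n  2  2  2  3  4  5  6
 g  3  3  2  3  4  5  5
 a  4  4  3  3  4  4  5
 h  5  5  4  4  4  5  5
 i  6  6  5  5  5  5  6
 e  7  6  6  6  6  6  6

5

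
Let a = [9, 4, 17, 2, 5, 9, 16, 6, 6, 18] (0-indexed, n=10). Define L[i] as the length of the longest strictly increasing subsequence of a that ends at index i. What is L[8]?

3

   i    0    1    2    3    4    5    6    7    8    9
a[i]    9    4   17    2    5    9   16    6    6   18
L[i]    1    1    2    1    2    3    4    3    3    5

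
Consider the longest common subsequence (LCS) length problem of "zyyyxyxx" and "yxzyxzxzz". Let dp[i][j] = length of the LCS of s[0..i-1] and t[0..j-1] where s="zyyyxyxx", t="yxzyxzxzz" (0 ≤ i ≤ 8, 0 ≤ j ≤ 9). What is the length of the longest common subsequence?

   ''  y  x  z  y  x  z  x  z  z
''  0  0  0  0  0  0  0  0  0  0
 z  0  0  0  1  1  1  1  1  1  1
 y  0  1  1  1  2  2  2  2  2  2
 y  0  1  1  1  2  2  2  2  2  2
 y  0  1  1  1  2  2  2  2  2  2
 x  0  1  2  2  2  3  3  3  3  3
 y  0  1  2  2  3  3  3  3  3  3
 x  0  1  2  2  3  4  4  4  4  4
 x  0  1  2  2  3  4  4  5  5  5

5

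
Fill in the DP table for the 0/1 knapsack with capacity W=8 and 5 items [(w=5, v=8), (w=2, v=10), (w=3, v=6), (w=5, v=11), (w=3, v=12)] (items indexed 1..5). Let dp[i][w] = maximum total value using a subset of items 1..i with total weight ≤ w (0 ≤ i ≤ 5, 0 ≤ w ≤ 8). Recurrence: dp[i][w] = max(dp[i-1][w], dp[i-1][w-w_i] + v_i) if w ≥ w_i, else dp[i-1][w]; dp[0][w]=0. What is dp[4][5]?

i\w   0   1   2   3   4   5   6   7   8
  0   0   0   0   0   0   0   0   0   0
  1   0   0   0   0   0   8   8   8   8
  2   0   0  10  10  10  10  10  18  18
  3   0   0  10  10  10  16  16  18  18
  4   0   0  10  10  10  16  16  21  21
  5   0   0  10  12  12  22  22  22  28

16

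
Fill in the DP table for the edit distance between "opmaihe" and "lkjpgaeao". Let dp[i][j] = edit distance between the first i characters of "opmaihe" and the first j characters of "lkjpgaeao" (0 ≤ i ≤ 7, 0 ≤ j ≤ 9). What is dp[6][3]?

   ''  l  k  j  p  g  a  e  a  o
''  0  1  2  3  4  5  6  7  8  9
 o  1  1  2  3  4  5  6  7  8  8
 p  2  2  2  3  3  4  5  6  7  8
 m  3  3  3  3  4  4  5  6  7  8
 a  4  4  4  4  4  5  4  5  6  7
 i  5  5  5  5  5  5  5  5  6  7
 h  6  6  6  6  6  6  6  6  6  7
 e  7  7  7  7  7  7  7  6  7  7

6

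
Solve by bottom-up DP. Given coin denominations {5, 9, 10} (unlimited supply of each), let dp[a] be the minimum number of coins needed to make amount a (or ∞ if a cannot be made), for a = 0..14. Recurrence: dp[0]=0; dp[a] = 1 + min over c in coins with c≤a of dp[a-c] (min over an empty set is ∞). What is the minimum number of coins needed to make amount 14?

2

 a  0  1  2  3  4  5  6  7  8  9 10 11 12 13 14
dp  0  -  -  -  -  1  -  -  -  1  1  -  -  -  2
(- denotes ∞ / unreachable)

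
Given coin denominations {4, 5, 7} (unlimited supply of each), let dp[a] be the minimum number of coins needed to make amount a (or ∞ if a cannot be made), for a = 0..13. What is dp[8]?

 a  0  1  2  3  4  5  6  7  8  9 10 11 12 13
dp  0  -  -  -  1  1  -  1  2  2  2  2  2  3
(- denotes ∞ / unreachable)

2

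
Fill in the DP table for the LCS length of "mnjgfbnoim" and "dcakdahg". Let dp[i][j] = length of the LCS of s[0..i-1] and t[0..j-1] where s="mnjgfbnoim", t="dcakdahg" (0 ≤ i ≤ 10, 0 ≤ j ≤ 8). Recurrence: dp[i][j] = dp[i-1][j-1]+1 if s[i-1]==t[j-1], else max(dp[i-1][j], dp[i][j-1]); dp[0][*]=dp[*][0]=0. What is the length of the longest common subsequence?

   ''  d  c  a  k  d  a  h  g
''  0  0  0  0  0  0  0  0  0
 m  0  0  0  0  0  0  0  0  0
 n  0  0  0  0  0  0  0  0  0
 j  0  0  0  0  0  0  0  0  0
 g  0  0  0  0  0  0  0  0  1
 f  0  0  0  0  0  0  0  0  1
 b  0  0  0  0  0  0  0  0  1
 n  0  0  0  0  0  0  0  0  1
 o  0  0  0  0  0  0  0  0  1
 i  0  0  0  0  0  0  0  0  1
 m  0  0  0  0  0  0  0  0  1

1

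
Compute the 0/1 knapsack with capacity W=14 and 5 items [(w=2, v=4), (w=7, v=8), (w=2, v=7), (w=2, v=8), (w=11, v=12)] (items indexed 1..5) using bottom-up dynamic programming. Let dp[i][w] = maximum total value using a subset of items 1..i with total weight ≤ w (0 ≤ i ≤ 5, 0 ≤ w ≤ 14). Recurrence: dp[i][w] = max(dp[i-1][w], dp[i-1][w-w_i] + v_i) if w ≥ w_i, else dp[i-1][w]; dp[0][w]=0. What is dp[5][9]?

19

i\w   0   1   2   3   4   5   6   7   8   9  10  11  12  13  14
  0   0   0   0   0   0   0   0   0   0   0   0   0   0   0   0
  1   0   0   4   4   4   4   4   4   4   4   4   4   4   4   4
  2   0   0   4   4   4   4   4   8   8  12  12  12  12  12  12
  3   0   0   7   7  11  11  11  11  11  15  15  19  19  19  19
  4   0   0   8   8  15  15  19  19  19  19  19  23  23  27  27
  5   0   0   8   8  15  15  19  19  19  19  19  23  23  27  27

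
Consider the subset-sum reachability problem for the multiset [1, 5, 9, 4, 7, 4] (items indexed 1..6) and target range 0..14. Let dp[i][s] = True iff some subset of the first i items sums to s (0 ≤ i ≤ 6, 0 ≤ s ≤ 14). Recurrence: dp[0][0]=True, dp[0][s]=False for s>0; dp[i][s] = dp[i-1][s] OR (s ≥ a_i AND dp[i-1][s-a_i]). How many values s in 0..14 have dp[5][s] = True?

13

i\s   0   1   2   3   4   5   6   7   8   9  10  11  12  13  14
  0   T   F   F   F   F   F   F   F   F   F   F   F   F   F   F
  1   T   T   F   F   F   F   F   F   F   F   F   F   F   F   F
  2   T   T   F   F   F   T   T   F   F   F   F   F   F   F   F
  3   T   T   F   F   F   T   T   F   F   T   T   F   F   F   T
  4   T   T   F   F   T   T   T   F   F   T   T   F   F   T   T
  5   T   T   F   F   T   T   T   T   T   T   T   T   T   T   T
  6   T   T   F   F   T   T   T   T   T   T   T   T   T   T   T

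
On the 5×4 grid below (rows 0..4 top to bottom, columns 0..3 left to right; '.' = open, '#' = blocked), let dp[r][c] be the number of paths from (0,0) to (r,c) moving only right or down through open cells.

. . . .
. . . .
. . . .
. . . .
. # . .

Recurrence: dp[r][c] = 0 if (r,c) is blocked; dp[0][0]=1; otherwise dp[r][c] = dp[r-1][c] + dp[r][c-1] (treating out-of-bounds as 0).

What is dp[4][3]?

r\c   0   1   2   3
  0   1   1   1   1
  1   1   2   3   4
  2   1   3   6  10
  3   1   4  10  20
  4   1   0  10  30

30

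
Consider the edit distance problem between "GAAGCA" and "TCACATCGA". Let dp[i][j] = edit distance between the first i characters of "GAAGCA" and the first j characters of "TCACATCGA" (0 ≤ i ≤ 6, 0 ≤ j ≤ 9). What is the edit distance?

   ''  T  C  A  C  A  T  C  G  A
''  0  1  2  3  4  5  6  7  8  9
 G  1  1  2  3  4  5  6  7  7  8
 A  2  2  2  2  3  4  5  6  7  7
 A  3  3  3  2  3  3  4  5  6  7
 G  4  4  4  3  3  4  4  5  5  6
 C  5  5  4  4  3  4  5  4  5  6
 A  6  6  5  4  4  3  4  5  5  5

5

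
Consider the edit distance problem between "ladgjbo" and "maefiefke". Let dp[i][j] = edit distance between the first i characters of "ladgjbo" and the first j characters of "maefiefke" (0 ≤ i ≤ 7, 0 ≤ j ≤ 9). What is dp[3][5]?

   ''  m  a  e  f  i  e  f  k  e
''  0  1  2  3  4  5  6  7  8  9
 l  1  1  2  3  4  5  6  7  8  9
 a  2  2  1  2  3  4  5  6  7  8
 d  3  3  2  2  3  4  5  6  7  8
 g  4  4  3  3  3  4  5  6  7  8
 j  5  5  4  4  4  4  5  6  7  8
 b  6  6  5  5  5  5  5  6  7  8
 o  7  7  6  6  6  6  6  6  7  8

4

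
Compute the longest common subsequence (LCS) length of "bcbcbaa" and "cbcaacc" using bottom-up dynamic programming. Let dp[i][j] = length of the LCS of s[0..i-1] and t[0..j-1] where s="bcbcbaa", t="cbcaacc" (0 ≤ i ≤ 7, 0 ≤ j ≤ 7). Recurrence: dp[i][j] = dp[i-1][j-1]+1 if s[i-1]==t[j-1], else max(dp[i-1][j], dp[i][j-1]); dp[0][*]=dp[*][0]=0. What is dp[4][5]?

   ''  c  b  c  a  a  c  c
''  0  0  0  0  0  0  0  0
 b  0  0  1  1  1  1  1  1
 c  0  1  1  2  2  2  2  2
 b  0  1  2  2  2  2  2  2
 c  0  1  2  3  3  3  3  3
 b  0  1  2  3  3  3  3  3
 a  0  1  2  3  4  4  4  4
 a  0  1  2  3  4  5  5  5

3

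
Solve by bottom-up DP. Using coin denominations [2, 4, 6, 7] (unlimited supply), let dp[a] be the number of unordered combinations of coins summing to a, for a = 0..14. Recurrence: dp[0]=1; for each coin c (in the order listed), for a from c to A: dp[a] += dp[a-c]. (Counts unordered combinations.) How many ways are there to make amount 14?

after  coin     0     1     2     3     4     5     6     7     8     9    10    11    12    13    14
          2     1     0     1     0     1     0     1     0     1     0     1     0     1     0     1
          4     1     0     1     0     2     0     2     0     3     0     3     0     4     0     4
          6     1     0     1     0     2     0     3     0     4     0     5     0     7     0     8
          7     1     0     1     0     2     0     3     1     4     1     5     2     7     3     9

9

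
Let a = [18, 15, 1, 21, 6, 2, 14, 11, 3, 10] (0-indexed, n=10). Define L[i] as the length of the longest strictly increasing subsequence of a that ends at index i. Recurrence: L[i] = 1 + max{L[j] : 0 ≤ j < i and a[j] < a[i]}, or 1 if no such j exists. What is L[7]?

3

   i    0    1    2    3    4    5    6    7    8    9
a[i]   18   15    1   21    6    2   14   11    3   10
L[i]    1    1    1    2    2    2    3    3    3    4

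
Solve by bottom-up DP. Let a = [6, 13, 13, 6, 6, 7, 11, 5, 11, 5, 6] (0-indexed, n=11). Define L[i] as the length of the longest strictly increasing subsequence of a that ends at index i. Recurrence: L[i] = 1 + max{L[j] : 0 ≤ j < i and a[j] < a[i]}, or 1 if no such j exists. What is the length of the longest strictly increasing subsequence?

   i    0    1    2    3    4    5    6    7    8    9   10
a[i]    6   13   13    6    6    7   11    5   11    5    6
L[i]    1    2    2    1    1    2    3    1    3    1    2

3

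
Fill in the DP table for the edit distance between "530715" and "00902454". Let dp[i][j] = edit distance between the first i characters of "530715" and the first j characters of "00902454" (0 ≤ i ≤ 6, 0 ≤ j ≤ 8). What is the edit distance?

6

   ''  0  0  9  0  2  4  5  4
''  0  1  2  3  4  5  6  7  8
 5  1  1  2  3  4  5  6  6  7
 3  2  2  2  3  4  5  6  7  7
 0  3  2  2  3  3  4  5  6  7
 7  4  3  3  3  4  4  5  6  7
 1  5  4  4  4  4  5  5  6  7
 5  6  5  5  5  5  5  6  5  6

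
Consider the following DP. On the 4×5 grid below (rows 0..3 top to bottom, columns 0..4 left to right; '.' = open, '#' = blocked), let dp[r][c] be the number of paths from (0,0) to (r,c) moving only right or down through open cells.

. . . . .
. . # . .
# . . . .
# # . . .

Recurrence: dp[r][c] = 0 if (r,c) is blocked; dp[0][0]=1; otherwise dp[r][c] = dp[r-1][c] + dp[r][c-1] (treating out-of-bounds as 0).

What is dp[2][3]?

3

r\c   0   1   2   3   4
  0   1   1   1   1   1
  1   1   2   0   1   2
  2   0   2   2   3   5
  3   0   0   2   5  10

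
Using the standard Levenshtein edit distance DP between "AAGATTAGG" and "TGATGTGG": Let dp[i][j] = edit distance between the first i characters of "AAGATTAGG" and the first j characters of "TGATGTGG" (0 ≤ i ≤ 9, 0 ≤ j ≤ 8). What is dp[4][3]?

2

   ''  T  G  A  T  G  T  G  G
''  0  1  2  3  4  5  6  7  8
 A  1  1  2  2  3  4  5  6  7
 A  2  2  2  2  3  4  5  6  7
 G  3  3  2  3  3  3  4  5  6
 A  4  4  3  2  3  4  4  5  6
 T  5  4  4  3  2  3  4  5  6
 T  6  5  5  4  3  3  3  4  5
 A  7  6  6  5  4  4  4  4  5
 G  8  7  6  6  5  4  5  4  4
 G  9  8  7  7  6  5  5  5  4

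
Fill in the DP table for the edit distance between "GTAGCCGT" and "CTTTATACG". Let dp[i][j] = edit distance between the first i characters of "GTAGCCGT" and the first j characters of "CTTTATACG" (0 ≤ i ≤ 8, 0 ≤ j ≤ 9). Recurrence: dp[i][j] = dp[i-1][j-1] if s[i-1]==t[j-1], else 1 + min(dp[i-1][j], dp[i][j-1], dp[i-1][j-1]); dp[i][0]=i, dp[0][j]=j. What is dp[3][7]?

   ''  C  T  T  T  A  T  A  C  G
''  0  1  2  3  4  5  6  7  8  9
 G  1  1  2  3  4  5  6  7  8  8
 T  2  2  1  2  3  4  5  6  7  8
 A  3  3  2  2  3  3  4  5  6  7
 G  4  4  3  3  3  4  4  5  6  6
 C  5  4  4  4  4  4  5  5  5  6
 C  6  5  5  5  5  5  5  6  5  6
 G  7  6  6  6  6  6  6  6  6  5
 T  8  7  6  6  6  7  6  7  7  6

5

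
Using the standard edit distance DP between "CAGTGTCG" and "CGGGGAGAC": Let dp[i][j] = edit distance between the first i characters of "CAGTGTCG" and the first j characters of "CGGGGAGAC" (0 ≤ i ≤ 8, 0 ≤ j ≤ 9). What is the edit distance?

   ''  C  G  G  G  G  A  G  A  C
''  0  1  2  3  4  5  6  7  8  9
 C  1  0  1  2  3  4  5  6  7  8
 A  2  1  1  2  3  4  4  5  6  7
 G  3  2  1  1  2  3  4  4  5  6
 T  4  3  2  2  2  3  4  5  5  6
 G  5  4  3  2  2  2  3  4  5  6
 T  6  5  4  3  3  3  3  4  5  6
 C  7  6  5  4  4  4  4  4  5  5
 G  8  7  6  5  4  4  5  4  5  6

6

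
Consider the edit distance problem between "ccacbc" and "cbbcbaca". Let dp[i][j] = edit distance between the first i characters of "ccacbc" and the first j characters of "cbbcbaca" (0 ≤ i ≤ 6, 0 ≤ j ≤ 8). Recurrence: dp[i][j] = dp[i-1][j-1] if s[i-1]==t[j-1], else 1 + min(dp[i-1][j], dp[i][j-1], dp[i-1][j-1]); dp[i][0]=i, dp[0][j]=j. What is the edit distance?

   ''  c  b  b  c  b  a  c  a
''  0  1  2  3  4  5  6  7  8
 c  1  0  1  2  3  4  5  6  7
 c  2  1  1  2  2  3  4  5  6
 a  3  2  2  2  3  3  3  4  5
 c  4  3  3  3  2  3  4  3  4
 b  5  4  3  3  3  2  3  4  4
 c  6  5  4  4  3  3  3  3  4

4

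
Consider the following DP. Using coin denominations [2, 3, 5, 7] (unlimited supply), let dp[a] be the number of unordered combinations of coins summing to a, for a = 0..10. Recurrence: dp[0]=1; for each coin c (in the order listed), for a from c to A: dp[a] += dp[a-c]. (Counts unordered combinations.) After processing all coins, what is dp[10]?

5

after  coin     0     1     2     3     4     5     6     7     8     9    10
          2     1     0     1     0     1     0     1     0     1     0     1
          3     1     0     1     1     1     1     2     1     2     2     2
          5     1     0     1     1     1     2     2     2     3     3     4
          7     1     0     1     1     1     2     2     3     3     4     5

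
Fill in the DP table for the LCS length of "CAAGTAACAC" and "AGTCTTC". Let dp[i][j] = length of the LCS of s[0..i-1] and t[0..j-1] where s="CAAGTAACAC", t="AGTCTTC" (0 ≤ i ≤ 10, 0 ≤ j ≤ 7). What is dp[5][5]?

3

   ''  A  G  T  C  T  T  C
''  0  0  0  0  0  0  0  0
 C  0  0  0  0  1  1  1  1
 A  0  1  1  1  1  1  1  1
 A  0  1  1  1  1  1  1  1
 G  0  1  2  2  2  2  2  2
 T  0  1  2  3  3  3  3  3
 A  0  1  2  3  3  3  3  3
 A  0  1  2  3  3  3  3  3
 C  0  1  2  3  4  4  4  4
 A  0  1  2  3  4  4  4  4
 C  0  1  2  3  4  4  4  5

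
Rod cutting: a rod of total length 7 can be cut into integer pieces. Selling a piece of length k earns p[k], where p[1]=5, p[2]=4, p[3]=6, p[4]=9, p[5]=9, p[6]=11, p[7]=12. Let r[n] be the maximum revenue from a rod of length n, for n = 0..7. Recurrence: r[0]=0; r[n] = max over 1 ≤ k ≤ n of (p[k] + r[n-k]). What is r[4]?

20

   n    0    1    2    3    4    5    6    7
r[n]    0    5   10   15   20   25   30   35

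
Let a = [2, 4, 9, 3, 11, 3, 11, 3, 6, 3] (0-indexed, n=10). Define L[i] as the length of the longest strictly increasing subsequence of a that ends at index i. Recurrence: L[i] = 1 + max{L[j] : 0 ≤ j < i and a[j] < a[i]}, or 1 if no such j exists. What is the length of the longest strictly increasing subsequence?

4

   i    0    1    2    3    4    5    6    7    8    9
a[i]    2    4    9    3   11    3   11    3    6    3
L[i]    1    2    3    2    4    2    4    2    3    2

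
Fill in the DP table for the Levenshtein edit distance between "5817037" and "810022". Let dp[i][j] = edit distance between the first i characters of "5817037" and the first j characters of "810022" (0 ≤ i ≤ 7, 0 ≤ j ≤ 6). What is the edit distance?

4

   ''  8  1  0  0  2  2
''  0  1  2  3  4  5  6
 5  1  1  2  3  4  5  6
 8  2  1  2  3  4  5  6
 1  3  2  1  2  3  4  5
 7  4  3  2  2  3  4  5
 0  5  4  3  2  2  3  4
 3  6  5  4  3  3  3  4
 7  7  6  5  4  4  4  4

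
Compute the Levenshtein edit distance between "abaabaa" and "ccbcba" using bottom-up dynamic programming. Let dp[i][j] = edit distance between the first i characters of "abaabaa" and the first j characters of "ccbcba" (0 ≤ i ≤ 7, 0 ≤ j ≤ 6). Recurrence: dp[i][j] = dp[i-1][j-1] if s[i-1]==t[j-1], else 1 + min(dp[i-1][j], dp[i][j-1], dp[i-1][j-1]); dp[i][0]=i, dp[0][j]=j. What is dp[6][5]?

   ''  c  c  b  c  b  a
''  0  1  2  3  4  5  6
 a  1  1  2  3  4  5  5
 b  2  2  2  2  3  4  5
 a  3  3  3  3  3  4  4
 a  4  4  4  4  4  4  4
 b  5  5  5  4  5  4  5
 a  6  6  6  5  5  5  4
 a  7  7  7  6  6  6  5

5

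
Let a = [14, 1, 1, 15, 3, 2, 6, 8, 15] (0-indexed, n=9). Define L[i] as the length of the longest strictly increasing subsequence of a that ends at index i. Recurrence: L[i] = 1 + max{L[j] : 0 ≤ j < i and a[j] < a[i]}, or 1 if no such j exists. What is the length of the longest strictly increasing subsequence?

5

   i    0    1    2    3    4    5    6    7    8
a[i]   14    1    1   15    3    2    6    8   15
L[i]    1    1    1    2    2    2    3    4    5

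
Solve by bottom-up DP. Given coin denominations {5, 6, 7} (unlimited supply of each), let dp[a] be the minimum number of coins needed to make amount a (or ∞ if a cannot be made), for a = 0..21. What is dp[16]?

 a  0  1  2  3  4  5  6  7  8  9 10 11 12 13 14 15 16 17 18 19 20 21
dp  0  -  -  -  -  1  1  1  -  -  2  2  2  2  2  3  3  3  3  3  3  3
(- denotes ∞ / unreachable)

3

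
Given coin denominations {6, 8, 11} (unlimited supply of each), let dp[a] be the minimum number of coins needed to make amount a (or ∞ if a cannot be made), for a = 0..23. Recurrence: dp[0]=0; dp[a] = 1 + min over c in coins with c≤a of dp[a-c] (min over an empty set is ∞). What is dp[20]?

 a  0  1  2  3  4  5  6  7  8  9 10 11 12 13 14 15 16 17 18 19 20 21 22 23
dp  0  -  -  -  -  -  1  -  1  -  -  1  2  -  2  -  2  2  3  2  3  -  2  3
(- denotes ∞ / unreachable)

3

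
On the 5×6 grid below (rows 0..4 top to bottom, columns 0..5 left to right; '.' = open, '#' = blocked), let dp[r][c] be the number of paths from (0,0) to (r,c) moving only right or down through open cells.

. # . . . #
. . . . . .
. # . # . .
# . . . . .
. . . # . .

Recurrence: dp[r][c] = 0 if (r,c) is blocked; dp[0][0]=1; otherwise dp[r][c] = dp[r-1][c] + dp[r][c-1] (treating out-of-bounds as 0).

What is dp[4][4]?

2

r\c   0   1   2   3   4   5
  0   1   0   0   0   0   0
  1   1   1   1   1   1   1
  2   1   0   1   0   1   2
  3   0   0   1   1   2   4
  4   0   0   1   0   2   6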